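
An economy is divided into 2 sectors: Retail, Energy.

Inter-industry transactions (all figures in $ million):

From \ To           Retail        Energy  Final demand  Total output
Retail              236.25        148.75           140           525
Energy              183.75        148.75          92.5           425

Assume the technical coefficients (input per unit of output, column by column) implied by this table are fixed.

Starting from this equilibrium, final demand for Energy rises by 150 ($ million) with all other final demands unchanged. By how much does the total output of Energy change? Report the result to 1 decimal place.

Technical coefficients a_ij = z_ij / X_j:
  a_RR = 236.25/525 = 0.45, a_ER = 183.75/525 = 0.35
  a_RE = 148.75/425 = 0.35, a_EE = 148.75/425 = 0.35
I − A =
  [   0.55    -0.35]
  [  -0.35     0.65]
det(I−A) = (0.55)(0.65) − (-0.35)(-0.35) = 0.2350
adj(I−A) = [[0.65, 0.35], [0.35, 0.55]]
(I − A)⁻¹ = adj(I−A) / det(I−A) ≈
  [   2.7660     1.4894]
  [   1.4894     2.3404]
Δx = (I − A)⁻¹ Δd with Δd having +150 in the Energy component and 0 elsewhere.
So Δx_E = L_EE · (+150), where L_EE = adj(I−A)_EE / det(I−A) = 0.55 / 0.2350.
Δx_E = 0.55 × (+150) / 0.2350 = 82.50 / 0.2350 ≈ 351.1.

Δx_E = 351.1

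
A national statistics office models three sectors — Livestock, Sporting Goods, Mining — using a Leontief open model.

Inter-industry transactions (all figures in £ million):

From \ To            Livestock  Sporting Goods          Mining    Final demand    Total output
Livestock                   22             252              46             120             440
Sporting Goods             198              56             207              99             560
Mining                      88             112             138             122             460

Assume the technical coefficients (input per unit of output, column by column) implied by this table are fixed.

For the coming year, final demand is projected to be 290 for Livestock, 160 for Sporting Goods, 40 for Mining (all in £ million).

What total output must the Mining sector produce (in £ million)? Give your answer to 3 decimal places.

Technical coefficients a_ij = z_ij / X_j:
  a_11 = 22/440 = 0.05, a_21 = 198/440 = 0.45, a_31 = 88/440 = 0.20
  a_12 = 252/560 = 0.45, a_22 = 56/560 = 0.10, a_32 = 112/560 = 0.20
  a_13 = 46/460 = 0.10, a_23 = 207/460 = 0.45, a_33 = 138/460 = 0.30
I − A =
  [   0.95    -0.45    -0.10]
  [  -0.45     0.90    -0.45]
  [  -0.20    -0.20     0.70]
Cofactors of I−A, C_ij = (−1)^(i+j)·(minor ij) (rows/columns in the sector order above):
  C_11 = (0.90)(0.70) − (-0.45)(-0.20) = 0.5400
  C_12 = −[(-0.45)(0.70) − (-0.45)(-0.20)] = 0.4050
  C_13 = (-0.45)(-0.20) − (0.90)(-0.20) = 0.2700
  C_21 = −[(-0.45)(0.70) − (-0.10)(-0.20)] = 0.3350
  C_22 = (0.95)(0.70) − (-0.10)(-0.20) = 0.6450
  C_23 = −[(0.95)(-0.20) − (-0.45)(-0.20)] = 0.2800
  C_31 = (-0.45)(-0.45) − (-0.10)(0.90) = 0.2925
  C_32 = −[(0.95)(-0.45) − (-0.10)(-0.45)] = 0.4725
  C_33 = (0.95)(0.90) − (-0.45)(-0.45) = 0.6525
det(I−A) = Σ_j (I−A)_1j·C_1j = (0.95)(0.5400) + (-0.45)(0.4050) + (-0.10)(0.2700) = 0.30375
adj(I−A) = Cᵀ =
  [ 0.5400   0.3350   0.2925]
  [ 0.4050   0.6450   0.4725]
  [ 0.2700   0.2800   0.6525]
(I − A)⁻¹ = adj(I−A) / det(I−A) ≈
  [   1.7778     1.1029     0.9630]
  [   1.3333     2.1235     1.5556]
  [   0.8889     0.9218     2.1481]
x = (I − A)⁻¹ d = adj(I−A)·d / det(I−A), with det(I−A) = 0.30375:
  x_1 = (0.5400·290 + 0.3350·160 + 0.2925·40) / 0.30375 = 221.90 / 0.30375 ≈ 730.535
  x_2 = (0.4050·290 + 0.6450·160 + 0.4725·40) / 0.30375 = 239.55 / 0.30375 ≈ 788.642
  x_3 = (0.2700·290 + 0.2800·160 + 0.6525·40) / 0.30375 = 149.20 / 0.30375 ≈ 491.193

x_3 = 491.193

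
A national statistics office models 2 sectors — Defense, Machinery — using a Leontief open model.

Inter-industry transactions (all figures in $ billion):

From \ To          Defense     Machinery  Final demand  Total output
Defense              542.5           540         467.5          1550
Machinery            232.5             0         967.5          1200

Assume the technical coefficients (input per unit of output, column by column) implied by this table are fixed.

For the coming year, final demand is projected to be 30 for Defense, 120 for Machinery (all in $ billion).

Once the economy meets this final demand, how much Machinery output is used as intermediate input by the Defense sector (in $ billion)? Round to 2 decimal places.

Technical coefficients a_ij = z_ij / X_j:
  a_11 = 542.5/1550 = 0.35, a_21 = 232.5/1550 = 0.15
  a_12 = 540/1200 = 0.45, a_22 = 0/1200 = 0.00
I − A =
  [   0.65    -0.45]
  [  -0.15     1.00]
det(I−A) = (0.65)(1.00) − (-0.45)(-0.15) = 0.5825
adj(I−A) = [[1.00, 0.45], [0.15, 0.65]]
(I − A)⁻¹ = adj(I−A) / det(I−A) ≈
  [   1.7167     0.7725]
  [   0.2575     1.1159]
First solve x = (I − A)⁻¹ d = adj(I−A)·d / det(I−A); in particular x_1 = (1.00·30 + 0.45·120) / 0.5825 = 84.00 / 0.5825 ≈ 144.2060.
Intermediate flow from 2 to 1: z_21 = a_21 · x_1 = 0.15 × 84.00 / 0.5825 = 12.60 / 0.5825 ≈ 21.63.

z_21 = 21.63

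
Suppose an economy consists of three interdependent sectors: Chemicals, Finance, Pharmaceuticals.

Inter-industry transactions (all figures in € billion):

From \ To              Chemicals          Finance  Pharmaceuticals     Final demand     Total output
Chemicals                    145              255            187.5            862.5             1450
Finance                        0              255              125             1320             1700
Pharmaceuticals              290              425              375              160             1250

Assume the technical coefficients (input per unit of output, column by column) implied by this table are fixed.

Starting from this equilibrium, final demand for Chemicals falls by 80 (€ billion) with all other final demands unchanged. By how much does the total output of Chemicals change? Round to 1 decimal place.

Technical coefficients a_ij = z_ij / X_j:
  a_11 = 145/1450 = 0.10, a_21 = 0/1450 = 0.00, a_31 = 290/1450 = 0.20
  a_12 = 255/1700 = 0.15, a_22 = 255/1700 = 0.15, a_32 = 425/1700 = 0.25
  a_13 = 187.5/1250 = 0.15, a_23 = 125/1250 = 0.10, a_33 = 375/1250 = 0.30
I − A =
  [   0.90    -0.15    -0.15]
  [   0.00     0.85    -0.10]
  [  -0.20    -0.25     0.70]
Cofactors of I−A, C_ij = (−1)^(i+j)·(minor ij) (rows/columns in the sector order above):
  C_11 = (0.85)(0.70) − (-0.10)(-0.25) = 0.5700
  C_12 = −[(0.00)(0.70) − (-0.10)(-0.20)] = 0.0200
  C_13 = (0.00)(-0.25) − (0.85)(-0.20) = 0.1700
  C_21 = −[(-0.15)(0.70) − (-0.15)(-0.25)] = 0.1425
  C_22 = (0.90)(0.70) − (-0.15)(-0.20) = 0.6000
  C_23 = −[(0.90)(-0.25) − (-0.15)(-0.20)] = 0.2550
  C_31 = (-0.15)(-0.10) − (-0.15)(0.85) = 0.1425
  C_32 = −[(0.90)(-0.10) − (-0.15)(0.00)] = 0.0900
  C_33 = (0.90)(0.85) − (-0.15)(0.00) = 0.7650
det(I−A) = Σ_j (I−A)_1j·C_1j = (0.90)(0.5700) + (-0.15)(0.0200) + (-0.15)(0.1700) = 0.4845
adj(I−A) = Cᵀ =
  [ 0.5700   0.1425   0.1425]
  [ 0.0200   0.6000   0.0900]
  [ 0.1700   0.2550   0.7650]
(I − A)⁻¹ = adj(I−A) / det(I−A) ≈
  [   1.1765     0.2941     0.2941]
  [   0.0413     1.2384     0.1858]
  [   0.3509     0.5263     1.5789]
Δx = (I − A)⁻¹ Δd with Δd having -80 in the Chemicals component and 0 elsewhere.
So Δx_1 = L_11 · (-80), where L_11 = adj(I−A)_11 / det(I−A) = 0.5700 / 0.4845.
Δx_1 = 0.5700 × (-80) / 0.4845 = -45.60 / 0.4845 ≈ -94.1.

Δx_1 = -94.1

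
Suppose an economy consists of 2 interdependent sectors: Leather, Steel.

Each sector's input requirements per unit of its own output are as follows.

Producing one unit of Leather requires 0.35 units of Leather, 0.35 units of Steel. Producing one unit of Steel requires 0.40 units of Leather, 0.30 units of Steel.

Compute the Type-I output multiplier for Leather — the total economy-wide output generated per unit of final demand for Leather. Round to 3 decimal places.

m_L = 3.333

I − A =
  [   0.65    -0.40]
  [  -0.35     0.70]
det(I−A) = (0.65)(0.70) − (-0.40)(-0.35) = 0.3150
adj(I−A) = [[0.70, 0.40], [0.35, 0.65]]
(I − A)⁻¹ = adj(I−A) / det(I−A) ≈
  [   2.2222     1.2698]
  [   1.1111     2.0635]
The output multiplier for sector j is the column-j sum of the Leontief inverse (I − A)⁻¹ = adj(I−A) / det(I−A).
Column L of adj(I−A): (0.70, 0.35); det(I−A) = 0.3150.
m_L = (0.70 + 0.35) / 0.3150 = 1.05 / 0.3150 ≈ 3.333.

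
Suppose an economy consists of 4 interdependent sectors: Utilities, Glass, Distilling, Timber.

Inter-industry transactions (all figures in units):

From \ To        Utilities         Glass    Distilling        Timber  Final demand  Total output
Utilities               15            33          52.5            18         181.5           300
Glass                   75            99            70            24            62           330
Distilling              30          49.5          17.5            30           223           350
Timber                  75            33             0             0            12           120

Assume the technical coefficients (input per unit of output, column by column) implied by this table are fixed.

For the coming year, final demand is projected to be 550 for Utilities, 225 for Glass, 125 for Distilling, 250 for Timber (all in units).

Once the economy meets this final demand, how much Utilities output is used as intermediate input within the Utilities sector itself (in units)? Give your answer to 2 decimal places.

Technical coefficients a_ij = z_ij / X_j:
  a_11 = 15/300 = 0.05, a_21 = 75/300 = 0.25, a_31 = 30/300 = 0.10, a_41 = 75/300 = 0.25
  a_12 = 33/330 = 0.10, a_22 = 99/330 = 0.30, a_32 = 49.5/330 = 0.15, a_42 = 33/330 = 0.10
  a_13 = 52.5/350 = 0.15, a_23 = 70/350 = 0.20, a_33 = 17.5/350 = 0.05, a_43 = 0/350 = 0.00
  a_14 = 18/120 = 0.15, a_24 = 24/120 = 0.20, a_34 = 30/120 = 0.25, a_44 = 0/120 = 0.00
I − A =
  [   0.95    -0.10    -0.15    -0.15]
  [  -0.25     0.70    -0.20    -0.20]
  [  -0.10    -0.15     0.95    -0.25]
  [  -0.25    -0.10     0.00     1.00]
Compute the cofactors C_ij = (−1)^(i+j)·(3×3 minor ij) of I−A; the adjugate is their transpose:
adj(I−A) = Cᵀ =
  [ 0.611000   0.135500   0.125000   0.150000]
  [ 0.317500   0.842500   0.227500   0.273000]
  [ 0.163000   0.178375   0.586000   0.206625]
  [ 0.184500   0.118125   0.054000   0.561375]
det(I−A) = Σ_j (I−A)_1j·C_1j = (0.95)(0.611000) + (-0.10)(0.317500) + (-0.15)(0.163000) + (-0.15)(0.184500) = 0.496575
(I − A)⁻¹ = adj(I−A) / det(I−A) ≈
  [   1.2304     0.2729     0.2517     0.3021]
  [   0.6394     1.6966     0.4581     0.5498]
  [   0.3282     0.3592     1.1801     0.4161]
  [   0.3715     0.2379     0.1087     1.1305]
First solve x = (I − A)⁻¹ d = adj(I−A)·d / det(I−A); in particular x_1 = (0.611000·550 + 0.135500·225 + 0.125000·125 + 0.150000·250) / 0.496575 = 419.6625 / 0.496575 ≈ 845.1140.
Intermediate flow from 1 to 1: z_11 = a_11 · x_1 = 0.05 × 419.6625 / 0.496575 = 20.983125 / 0.496575 ≈ 42.26.

z_11 = 42.26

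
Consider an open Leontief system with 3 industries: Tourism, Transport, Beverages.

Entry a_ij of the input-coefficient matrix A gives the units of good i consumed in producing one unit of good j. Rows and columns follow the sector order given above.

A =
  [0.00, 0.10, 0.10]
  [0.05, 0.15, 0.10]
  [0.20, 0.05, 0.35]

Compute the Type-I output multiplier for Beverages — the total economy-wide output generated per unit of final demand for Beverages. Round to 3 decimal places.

I − A =
  [   1.00    -0.10    -0.10]
  [  -0.05     0.85    -0.10]
  [  -0.20    -0.05     0.65]
Cofactors of I−A, C_ij = (−1)^(i+j)·(minor ij) (rows/columns in the sector order above):
  C_11 = (0.85)(0.65) − (-0.10)(-0.05) = 0.5475
  C_12 = −[(-0.05)(0.65) − (-0.10)(-0.20)] = 0.0525
  C_13 = (-0.05)(-0.05) − (0.85)(-0.20) = 0.1725
  C_21 = −[(-0.10)(0.65) − (-0.10)(-0.05)] = 0.0700
  C_22 = (1.00)(0.65) − (-0.10)(-0.20) = 0.6300
  C_23 = −[(1.00)(-0.05) − (-0.10)(-0.20)] = 0.0700
  C_31 = (-0.10)(-0.10) − (-0.10)(0.85) = 0.0950
  C_32 = −[(1.00)(-0.10) − (-0.10)(-0.05)] = 0.1050
  C_33 = (1.00)(0.85) − (-0.10)(-0.05) = 0.8450
det(I−A) = Σ_j (I−A)_1j·C_1j = (1.00)(0.5475) + (-0.10)(0.0525) + (-0.10)(0.1725) = 0.5250
adj(I−A) = Cᵀ =
  [ 0.5475   0.0700   0.0950]
  [ 0.0525   0.6300   0.1050]
  [ 0.1725   0.0700   0.8450]
(I − A)⁻¹ = adj(I−A) / det(I−A) ≈
  [   1.0429     0.1333     0.1810]
  [   0.1000     1.2000     0.2000]
  [   0.3286     0.1333     1.6095]
The output multiplier for sector j is the column-j sum of the Leontief inverse (I − A)⁻¹ = adj(I−A) / det(I−A).
Column 3 of adj(I−A): (0.0950, 0.1050, 0.8450); det(I−A) = 0.5250.
m_3 = (0.0950 + 0.1050 + 0.8450) / 0.5250 = 1.045 / 0.5250 ≈ 1.990.

m_3 = 1.990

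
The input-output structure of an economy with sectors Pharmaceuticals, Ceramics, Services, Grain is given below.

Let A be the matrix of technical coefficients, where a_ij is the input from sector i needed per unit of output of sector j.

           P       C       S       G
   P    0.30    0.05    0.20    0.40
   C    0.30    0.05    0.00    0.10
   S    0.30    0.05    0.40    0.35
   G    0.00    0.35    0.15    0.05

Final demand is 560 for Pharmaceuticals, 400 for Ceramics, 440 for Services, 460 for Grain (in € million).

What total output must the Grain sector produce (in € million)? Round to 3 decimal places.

I − A =
  [   0.70    -0.05    -0.20    -0.40]
  [  -0.30     0.95     0.00    -0.10]
  [  -0.30    -0.05     0.60    -0.35]
  [   0.00    -0.35    -0.15     0.95]
Compute the cofactors C_ij = (−1)^(i+j)·(3×3 minor ij) of I−A; the adjugate is their transpose:
adj(I−A) = Cᵀ =
  [ 0.469875   0.146875   0.231250   0.298500]
  [ 0.159750   0.287250   0.085500   0.129000]
  [ 0.311250   0.175250   0.551000   0.352500]
  [ 0.108000   0.133500   0.118500   0.330000]
det(I−A) = Σ_j (I−A)_1j·C_1j = (0.70)(0.469875) + (-0.05)(0.159750) + (-0.20)(0.311250) + (-0.40)(0.108000) = 0.215475
(I − A)⁻¹ = adj(I−A) / det(I−A) ≈
  [   2.1806     0.6816     1.0732     1.3853]
  [   0.7414     1.3331     0.3968     0.5987]
  [   1.4445     0.8133     2.5571     1.6359]
  [   0.5012     0.6196     0.5499     1.5315]
x = (I − A)⁻¹ d = adj(I−A)·d / det(I−A), with det(I−A) = 0.215475:
  x_P = (0.469875·560 + 0.146875·400 + 0.231250·440 + 0.298500·460) / 0.215475 = 560.94 / 0.215475 ≈ 2603.272
  x_C = (0.159750·560 + 0.287250·400 + 0.085500·440 + 0.129000·460) / 0.215475 = 301.32 / 0.215475 ≈ 1398.399
  x_S = (0.311250·560 + 0.175250·400 + 0.551000·440 + 0.352500·460) / 0.215475 = 648.99 / 0.215475 ≈ 3011.904
  x_G = (0.108000·560 + 0.133500·400 + 0.118500·440 + 0.330000·460) / 0.215475 = 317.82 / 0.215475 ≈ 1474.974

x_G = 1474.974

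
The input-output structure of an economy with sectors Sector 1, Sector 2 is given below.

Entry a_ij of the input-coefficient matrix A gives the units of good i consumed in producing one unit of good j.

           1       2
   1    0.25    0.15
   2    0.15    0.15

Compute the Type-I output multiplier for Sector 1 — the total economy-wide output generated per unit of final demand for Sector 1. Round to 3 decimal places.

I − A =
  [   0.75    -0.15]
  [  -0.15     0.85]
det(I−A) = (0.75)(0.85) − (-0.15)(-0.15) = 0.6150
adj(I−A) = [[0.85, 0.15], [0.15, 0.75]]
(I − A)⁻¹ = adj(I−A) / det(I−A) ≈
  [   1.3821     0.2439]
  [   0.2439     1.2195]
The output multiplier for sector j is the column-j sum of the Leontief inverse (I − A)⁻¹ = adj(I−A) / det(I−A).
Column 1 of adj(I−A): (0.85, 0.15); det(I−A) = 0.6150.
m_1 = (0.85 + 0.15) / 0.6150 = 1.00 / 0.6150 ≈ 1.626.

m_1 = 1.626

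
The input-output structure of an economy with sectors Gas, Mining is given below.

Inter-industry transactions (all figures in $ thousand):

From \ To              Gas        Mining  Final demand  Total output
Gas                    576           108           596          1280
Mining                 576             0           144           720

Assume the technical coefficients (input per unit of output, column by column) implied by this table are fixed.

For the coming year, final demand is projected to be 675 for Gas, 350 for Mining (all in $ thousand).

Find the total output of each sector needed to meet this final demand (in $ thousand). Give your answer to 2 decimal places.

x_G = 1507.77, x_M = 1028.50

Technical coefficients a_ij = z_ij / X_j:
  a_GG = 576/1280 = 0.45, a_MG = 576/1280 = 0.45
  a_GM = 108/720 = 0.15, a_MM = 0/720 = 0.00
I − A =
  [   0.55    -0.15]
  [  -0.45     1.00]
det(I−A) = (0.55)(1.00) − (-0.15)(-0.45) = 0.4825
adj(I−A) = [[1.00, 0.15], [0.45, 0.55]]
(I − A)⁻¹ = adj(I−A) / det(I−A) ≈
  [   2.0725     0.3109]
  [   0.9326     1.1399]
x = (I − A)⁻¹ d = adj(I−A)·d / det(I−A), with det(I−A) = 0.4825:
  x_G = (1.00·675 + 0.15·350) / 0.4825 = 727.50 / 0.4825 ≈ 1507.77
  x_M = (0.45·675 + 0.55·350) / 0.4825 = 496.25 / 0.4825 ≈ 1028.50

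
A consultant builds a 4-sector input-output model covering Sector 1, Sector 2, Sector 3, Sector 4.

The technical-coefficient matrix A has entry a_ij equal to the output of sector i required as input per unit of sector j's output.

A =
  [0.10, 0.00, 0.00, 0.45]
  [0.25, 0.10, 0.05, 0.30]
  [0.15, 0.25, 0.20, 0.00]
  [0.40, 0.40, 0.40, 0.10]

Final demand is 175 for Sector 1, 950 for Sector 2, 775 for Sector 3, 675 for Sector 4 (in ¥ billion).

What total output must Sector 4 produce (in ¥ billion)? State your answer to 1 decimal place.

I − A =
  [   0.90     0.00     0.00    -0.45]
  [  -0.25     0.90    -0.05    -0.30]
  [  -0.15    -0.25     0.80     0.00]
  [  -0.40    -0.40    -0.40     0.90]
Compute the cofactors C_ij = (−1)^(i+j)·(3×3 minor ij) of I−A; the adjugate is their transpose:
adj(I−A) = Cᵀ =
  [ 0.510750   0.189000   0.171000   0.318375]
  [ 0.300750   0.477000   0.184500   0.309375]
  [ 0.189750   0.184500   0.414000   0.156375]
  [ 0.445000   0.378000   0.342000   0.636750]
det(I−A) = Σ_j (I−A)_1j·C_1j = (0.90)(0.510750) + (0.00)(0.300750) + (0.00)(0.189750) + (-0.45)(0.445000) = 0.259425
(I − A)⁻¹ = adj(I−A) / det(I−A) ≈
  [   1.9688     0.7285     0.6592     1.2272]
  [   1.1593     1.8387     0.7112     1.1925]
  [   0.7314     0.7112     1.5958     0.6028]
  [   1.7153     1.4571     1.3183     2.4545]
x = (I − A)⁻¹ d = adj(I−A)·d / det(I−A), with det(I−A) = 0.259425:
  x_1 = (0.510750·175 + 0.189000·950 + 0.171000·775 + 0.318375·675) / 0.259425 = 616.359375 / 0.259425 ≈ 2375.9
  x_2 = (0.300750·175 + 0.477000·950 + 0.184500·775 + 0.309375·675) / 0.259425 = 857.596875 / 0.259425 ≈ 3305.8
  x_3 = (0.189750·175 + 0.184500·950 + 0.414000·775 + 0.156375·675) / 0.259425 = 634.884375 / 0.259425 ≈ 2447.3
  x_4 = (0.445000·175 + 0.378000·950 + 0.342000·775 + 0.636750·675) / 0.259425 = 1131.83125 / 0.259425 ≈ 4362.8

x_4 = 4362.8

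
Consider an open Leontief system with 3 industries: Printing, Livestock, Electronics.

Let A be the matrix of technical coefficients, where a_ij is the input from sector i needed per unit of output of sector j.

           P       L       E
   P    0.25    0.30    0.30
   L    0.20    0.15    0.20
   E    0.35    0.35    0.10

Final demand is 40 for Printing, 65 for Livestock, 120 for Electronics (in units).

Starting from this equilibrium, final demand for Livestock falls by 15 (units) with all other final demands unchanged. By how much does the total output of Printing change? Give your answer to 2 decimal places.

I − A =
  [   0.75    -0.30    -0.30]
  [  -0.20     0.85    -0.20]
  [  -0.35    -0.35     0.90]
Cofactors of I−A, C_ij = (−1)^(i+j)·(minor ij) (rows/columns in the sector order above):
  C_11 = (0.85)(0.90) − (-0.20)(-0.35) = 0.6950
  C_12 = −[(-0.20)(0.90) − (-0.20)(-0.35)] = 0.2500
  C_13 = (-0.20)(-0.35) − (0.85)(-0.35) = 0.3675
  C_21 = −[(-0.30)(0.90) − (-0.30)(-0.35)] = 0.3750
  C_22 = (0.75)(0.90) − (-0.30)(-0.35) = 0.5700
  C_23 = −[(0.75)(-0.35) − (-0.30)(-0.35)] = 0.3675
  C_31 = (-0.30)(-0.20) − (-0.30)(0.85) = 0.3150
  C_32 = −[(0.75)(-0.20) − (-0.30)(-0.20)] = 0.2100
  C_33 = (0.75)(0.85) − (-0.30)(-0.20) = 0.5775
det(I−A) = Σ_j (I−A)_1j·C_1j = (0.75)(0.6950) + (-0.30)(0.2500) + (-0.30)(0.3675) = 0.3360
adj(I−A) = Cᵀ =
  [ 0.6950   0.3750   0.3150]
  [ 0.2500   0.5700   0.2100]
  [ 0.3675   0.3675   0.5775]
(I − A)⁻¹ = adj(I−A) / det(I−A) ≈
  [   2.0685     1.1161     0.9375]
  [   0.7440     1.6964     0.6250]
  [   1.0938     1.0938     1.7188]
Δx = (I − A)⁻¹ Δd with Δd having -15 in the Livestock component and 0 elsewhere.
So Δx_P = L_PL · (-15), where L_PL = adj(I−A)_PL / det(I−A) = 0.3750 / 0.3360.
Δx_P = 0.3750 × (-15) / 0.3360 = -5.625 / 0.3360 ≈ -16.74.

Δx_P = -16.74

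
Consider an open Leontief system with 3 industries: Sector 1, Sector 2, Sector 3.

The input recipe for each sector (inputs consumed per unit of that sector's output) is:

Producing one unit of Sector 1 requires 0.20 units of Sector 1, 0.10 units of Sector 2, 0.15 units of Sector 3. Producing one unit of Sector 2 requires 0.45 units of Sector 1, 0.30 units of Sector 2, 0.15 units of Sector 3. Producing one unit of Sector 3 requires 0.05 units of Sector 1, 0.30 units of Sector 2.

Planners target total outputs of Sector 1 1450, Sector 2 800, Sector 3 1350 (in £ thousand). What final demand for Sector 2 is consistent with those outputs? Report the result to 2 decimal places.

d_2 = 10.00

I − A =
  [   0.80    -0.45    -0.05]
  [  -0.10     0.70    -0.30]
  [  -0.15    -0.15     1.00]
d = (I − A) x:
  d_1 = (+0.80)·1450 + (-0.45)·800 + (-0.05)·1350 = 732.50
  d_2 = (-0.10)·1450 + (+0.70)·800 + (-0.30)·1350 = 10.00
  d_3 = (-0.15)·1450 + (-0.15)·800 + (+1.00)·1350 = 1012.50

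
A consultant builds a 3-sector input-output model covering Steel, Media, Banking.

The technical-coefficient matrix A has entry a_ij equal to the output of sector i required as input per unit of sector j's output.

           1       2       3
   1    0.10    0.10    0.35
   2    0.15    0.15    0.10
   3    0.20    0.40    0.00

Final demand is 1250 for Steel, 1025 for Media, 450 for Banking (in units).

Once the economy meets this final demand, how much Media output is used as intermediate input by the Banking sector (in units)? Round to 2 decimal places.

z_23 = 160.65

I − A =
  [   0.90    -0.10    -0.35]
  [  -0.15     0.85    -0.10]
  [  -0.20    -0.40     1.00]
Cofactors of I−A, C_ij = (−1)^(i+j)·(minor ij) (rows/columns in the sector order above):
  C_11 = (0.85)(1.00) − (-0.10)(-0.40) = 0.8100
  C_12 = −[(-0.15)(1.00) − (-0.10)(-0.20)] = 0.1700
  C_13 = (-0.15)(-0.40) − (0.85)(-0.20) = 0.2300
  C_21 = −[(-0.10)(1.00) − (-0.35)(-0.40)] = 0.2400
  C_22 = (0.90)(1.00) − (-0.35)(-0.20) = 0.8300
  C_23 = −[(0.90)(-0.40) − (-0.10)(-0.20)] = 0.3800
  C_31 = (-0.10)(-0.10) − (-0.35)(0.85) = 0.3075
  C_32 = −[(0.90)(-0.10) − (-0.35)(-0.15)] = 0.1425
  C_33 = (0.90)(0.85) − (-0.10)(-0.15) = 0.7500
det(I−A) = Σ_j (I−A)_1j·C_1j = (0.90)(0.8100) + (-0.10)(0.1700) + (-0.35)(0.2300) = 0.6315
adj(I−A) = Cᵀ =
  [ 0.8100   0.2400   0.3075]
  [ 0.1700   0.8300   0.1425]
  [ 0.2300   0.3800   0.7500]
(I − A)⁻¹ = adj(I−A) / det(I−A) ≈
  [   1.2827     0.3800     0.4869]
  [   0.2692     1.3143     0.2257]
  [   0.3642     0.6017     1.1876]
First solve x = (I − A)⁻¹ d = adj(I−A)·d / det(I−A); in particular x_3 = (0.2300·1250 + 0.3800·1025 + 0.7500·450) / 0.6315 = 1014.50 / 0.6315 ≈ 1606.4925.
Intermediate flow from 2 to 3: z_23 = a_23 · x_3 = 0.10 × 1014.50 / 0.6315 = 101.45 / 0.6315 ≈ 160.65.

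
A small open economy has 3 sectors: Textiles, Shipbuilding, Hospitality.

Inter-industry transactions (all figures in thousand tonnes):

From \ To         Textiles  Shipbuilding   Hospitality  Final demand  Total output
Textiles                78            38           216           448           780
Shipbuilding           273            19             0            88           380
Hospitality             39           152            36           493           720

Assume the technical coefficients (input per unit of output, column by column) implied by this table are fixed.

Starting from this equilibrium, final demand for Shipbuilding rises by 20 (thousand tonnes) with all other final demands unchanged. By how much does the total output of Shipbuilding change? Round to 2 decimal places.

Technical coefficients a_ij = z_ij / X_j:
  a_TT = 78/780 = 0.10, a_ST = 273/780 = 0.35, a_HT = 39/780 = 0.05
  a_TS = 38/380 = 0.10, a_SS = 19/380 = 0.05, a_HS = 152/380 = 0.40
  a_TH = 216/720 = 0.30, a_SH = 0/720 = 0.00, a_HH = 36/720 = 0.05
I − A =
  [   0.90    -0.10    -0.30]
  [  -0.35     0.95     0.00]
  [  -0.05    -0.40     0.95]
Cofactors of I−A, C_ij = (−1)^(i+j)·(minor ij) (rows/columns in the sector order above):
  C_11 = (0.95)(0.95) − (0.00)(-0.40) = 0.9025
  C_12 = −[(-0.35)(0.95) − (0.00)(-0.05)] = 0.3325
  C_13 = (-0.35)(-0.40) − (0.95)(-0.05) = 0.1875
  C_21 = −[(-0.10)(0.95) − (-0.30)(-0.40)] = 0.2150
  C_22 = (0.90)(0.95) − (-0.30)(-0.05) = 0.8400
  C_23 = −[(0.90)(-0.40) − (-0.10)(-0.05)] = 0.3650
  C_31 = (-0.10)(0.00) − (-0.30)(0.95) = 0.2850
  C_32 = −[(0.90)(0.00) − (-0.30)(-0.35)] = 0.1050
  C_33 = (0.90)(0.95) − (-0.10)(-0.35) = 0.8200
det(I−A) = Σ_j (I−A)_1j·C_1j = (0.90)(0.9025) + (-0.10)(0.3325) + (-0.30)(0.1875) = 0.72275
adj(I−A) = Cᵀ =
  [ 0.9025   0.2150   0.2850]
  [ 0.3325   0.8400   0.1050]
  [ 0.1875   0.3650   0.8200]
(I − A)⁻¹ = adj(I−A) / det(I−A) ≈
  [   1.2487     0.2975     0.3943]
  [   0.4600     1.1622     0.1453]
  [   0.2594     0.5050     1.1346]
Δx = (I − A)⁻¹ Δd with Δd having +20 in the Shipbuilding component and 0 elsewhere.
So Δx_S = L_SS · (+20), where L_SS = adj(I−A)_SS / det(I−A) = 0.8400 / 0.72275.
Δx_S = 0.8400 × (+20) / 0.72275 = 16.80 / 0.72275 ≈ 23.24.

Δx_S = 23.24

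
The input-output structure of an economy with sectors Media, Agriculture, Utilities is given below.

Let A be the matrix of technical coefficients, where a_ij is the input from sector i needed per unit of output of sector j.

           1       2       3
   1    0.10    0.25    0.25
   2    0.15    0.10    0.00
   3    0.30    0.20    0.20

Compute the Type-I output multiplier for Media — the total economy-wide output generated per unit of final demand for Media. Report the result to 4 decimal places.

I − A =
  [   0.90    -0.25    -0.25]
  [  -0.15     0.90     0.00]
  [  -0.30    -0.20     0.80]
Cofactors of I−A, C_ij = (−1)^(i+j)·(minor ij) (rows/columns in the sector order above):
  C_11 = (0.90)(0.80) − (0.00)(-0.20) = 0.7200
  C_12 = −[(-0.15)(0.80) − (0.00)(-0.30)] = 0.1200
  C_13 = (-0.15)(-0.20) − (0.90)(-0.30) = 0.3000
  C_21 = −[(-0.25)(0.80) − (-0.25)(-0.20)] = 0.2500
  C_22 = (0.90)(0.80) − (-0.25)(-0.30) = 0.6450
  C_23 = −[(0.90)(-0.20) − (-0.25)(-0.30)] = 0.2550
  C_31 = (-0.25)(0.00) − (-0.25)(0.90) = 0.2250
  C_32 = −[(0.90)(0.00) − (-0.25)(-0.15)] = 0.0375
  C_33 = (0.90)(0.90) − (-0.25)(-0.15) = 0.7725
det(I−A) = Σ_j (I−A)_1j·C_1j = (0.90)(0.7200) + (-0.25)(0.1200) + (-0.25)(0.3000) = 0.5430
adj(I−A) = Cᵀ =
  [ 0.7200   0.2500   0.2250]
  [ 0.1200   0.6450   0.0375]
  [ 0.3000   0.2550   0.7725]
(I − A)⁻¹ = adj(I−A) / det(I−A) ≈
  [   1.32597     0.46041     0.41436]
  [   0.22099     1.18785     0.06906]
  [   0.55249     0.46961     1.42265]
The output multiplier for sector j is the column-j sum of the Leontief inverse (I − A)⁻¹ = adj(I−A) / det(I−A).
Column 1 of adj(I−A): (0.7200, 0.1200, 0.3000); det(I−A) = 0.5430.
m_1 = (0.7200 + 0.1200 + 0.3000) / 0.5430 = 1.14 / 0.5430 ≈ 2.0994.

m_1 = 2.0994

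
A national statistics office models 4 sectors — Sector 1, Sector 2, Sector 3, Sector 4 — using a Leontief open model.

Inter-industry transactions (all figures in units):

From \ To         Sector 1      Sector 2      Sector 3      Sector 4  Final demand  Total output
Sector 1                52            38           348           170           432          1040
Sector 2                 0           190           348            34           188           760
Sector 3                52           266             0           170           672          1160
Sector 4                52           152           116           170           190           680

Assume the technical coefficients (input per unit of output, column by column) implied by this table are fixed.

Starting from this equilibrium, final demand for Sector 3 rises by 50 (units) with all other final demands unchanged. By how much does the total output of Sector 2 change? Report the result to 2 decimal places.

Technical coefficients a_ij = z_ij / X_j:
  a_11 = 52/1040 = 0.05, a_21 = 0/1040 = 0.00, a_31 = 52/1040 = 0.05, a_41 = 52/1040 = 0.05
  a_12 = 38/760 = 0.05, a_22 = 190/760 = 0.25, a_32 = 266/760 = 0.35, a_42 = 152/760 = 0.20
  a_13 = 348/1160 = 0.30, a_23 = 348/1160 = 0.30, a_33 = 0/1160 = 0.00, a_43 = 116/1160 = 0.10
  a_14 = 170/680 = 0.25, a_24 = 34/680 = 0.05, a_34 = 170/680 = 0.25, a_44 = 170/680 = 0.25
I − A =
  [   0.95    -0.05    -0.30    -0.25]
  [   0.00     0.75    -0.30    -0.05]
  [  -0.05    -0.35     1.00    -0.25]
  [  -0.05    -0.20    -0.10     0.75]
Compute the cofactors C_ij = (−1)^(i+j)·(3×3 minor ij) of I−A; the adjugate is their transpose:
adj(I−A) = Cᵀ =
  [ 0.438250   0.188750   0.211000   0.229000]
  [ 0.017750   0.660000   0.215500   0.121750]
  [ 0.037875   0.297500   0.515375   0.204250]
  [ 0.039000   0.228250   0.140250   0.600750]
det(I−A) = Σ_j (I−A)_1j·C_1j = (0.95)(0.438250) + (-0.05)(0.017750) + (-0.30)(0.037875) + (-0.25)(0.039000) = 0.3943375
(I − A)⁻¹ = adj(I−A) / det(I−A) ≈
  [   1.1114     0.4787     0.5351     0.5807]
  [   0.0450     1.6737     0.5465     0.3087]
  [   0.0960     0.7544     1.3069     0.5180]
  [   0.0989     0.5788     0.3557     1.5234]
Δx = (I − A)⁻¹ Δd with Δd having +50 in the Sector 3 component and 0 elsewhere.
So Δx_2 = L_23 · (+50), where L_23 = adj(I−A)_23 / det(I−A) = 0.215500 / 0.3943375.
Δx_2 = 0.215500 × (+50) / 0.3943375 = 10.775 / 0.3943375 ≈ 27.32.

Δx_2 = 27.32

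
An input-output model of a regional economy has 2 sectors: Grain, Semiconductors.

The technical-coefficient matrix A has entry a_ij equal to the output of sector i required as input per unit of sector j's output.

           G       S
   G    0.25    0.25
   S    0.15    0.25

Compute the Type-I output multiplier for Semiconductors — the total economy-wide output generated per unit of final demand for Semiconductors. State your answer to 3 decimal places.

m_S = 1.905

I − A =
  [   0.75    -0.25]
  [  -0.15     0.75]
det(I−A) = (0.75)(0.75) − (-0.25)(-0.15) = 0.5250
adj(I−A) = [[0.75, 0.25], [0.15, 0.75]]
(I − A)⁻¹ = adj(I−A) / det(I−A) ≈
  [   1.4286     0.4762]
  [   0.2857     1.4286]
The output multiplier for sector j is the column-j sum of the Leontief inverse (I − A)⁻¹ = adj(I−A) / det(I−A).
Column S of adj(I−A): (0.25, 0.75); det(I−A) = 0.5250.
m_S = (0.25 + 0.75) / 0.5250 = 1.00 / 0.5250 ≈ 1.905.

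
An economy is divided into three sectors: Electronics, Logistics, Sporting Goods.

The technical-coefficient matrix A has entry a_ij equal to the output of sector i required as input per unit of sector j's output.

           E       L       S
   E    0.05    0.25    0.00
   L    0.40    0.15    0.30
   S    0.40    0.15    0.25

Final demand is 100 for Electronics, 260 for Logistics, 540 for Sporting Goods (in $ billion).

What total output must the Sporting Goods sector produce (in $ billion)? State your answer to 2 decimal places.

x_S = 1059.46

I − A =
  [   0.95    -0.25     0.00]
  [  -0.40     0.85    -0.30]
  [  -0.40    -0.15     0.75]
Cofactors of I−A, C_ij = (−1)^(i+j)·(minor ij) (rows/columns in the sector order above):
  C_11 = (0.85)(0.75) − (-0.30)(-0.15) = 0.5925
  C_12 = −[(-0.40)(0.75) − (-0.30)(-0.40)] = 0.4200
  C_13 = (-0.40)(-0.15) − (0.85)(-0.40) = 0.4000
  C_21 = −[(-0.25)(0.75) − (0.00)(-0.15)] = 0.1875
  C_22 = (0.95)(0.75) − (0.00)(-0.40) = 0.7125
  C_23 = −[(0.95)(-0.15) − (-0.25)(-0.40)] = 0.2425
  C_31 = (-0.25)(-0.30) − (0.00)(0.85) = 0.0750
  C_32 = −[(0.95)(-0.30) − (0.00)(-0.40)] = 0.2850
  C_33 = (0.95)(0.85) − (-0.25)(-0.40) = 0.7075
det(I−A) = Σ_j (I−A)_1j·C_1j = (0.95)(0.5925) + (-0.25)(0.4200) + (0.00)(0.4000) = 0.457875
adj(I−A) = Cᵀ =
  [ 0.5925   0.1875   0.0750]
  [ 0.4200   0.7125   0.2850]
  [ 0.4000   0.2425   0.7075]
(I − A)⁻¹ = adj(I−A) / det(I−A) ≈
  [   1.2940     0.4095     0.1638]
  [   0.9173     1.5561     0.6224]
  [   0.8736     0.5296     1.5452]
x = (I − A)⁻¹ d = adj(I−A)·d / det(I−A), with det(I−A) = 0.457875:
  x_E = (0.5925·100 + 0.1875·260 + 0.0750·540) / 0.457875 = 148.50 / 0.457875 ≈ 324.32
  x_L = (0.4200·100 + 0.7125·260 + 0.2850·540) / 0.457875 = 381.15 / 0.457875 ≈ 832.43
  x_S = (0.4000·100 + 0.2425·260 + 0.7075·540) / 0.457875 = 485.10 / 0.457875 ≈ 1059.46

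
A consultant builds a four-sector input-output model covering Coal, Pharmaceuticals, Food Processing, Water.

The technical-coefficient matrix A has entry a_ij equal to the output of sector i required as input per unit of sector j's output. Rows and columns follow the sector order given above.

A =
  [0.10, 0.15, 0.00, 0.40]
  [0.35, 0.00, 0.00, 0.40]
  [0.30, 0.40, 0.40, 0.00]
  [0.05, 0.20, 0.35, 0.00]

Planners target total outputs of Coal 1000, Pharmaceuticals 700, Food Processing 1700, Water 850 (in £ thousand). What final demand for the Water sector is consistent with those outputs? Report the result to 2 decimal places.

d_W = 65.00

I − A =
  [   0.90    -0.15     0.00    -0.40]
  [  -0.35     1.00     0.00    -0.40]
  [  -0.30    -0.40     0.60     0.00]
  [  -0.05    -0.20    -0.35     1.00]
d = (I − A) x:
  d_C = (+0.90)·1000 + (-0.15)·700 + (+0.00)·1700 + (-0.40)·850 = 455.00
  d_P = (-0.35)·1000 + (+1.00)·700 + (+0.00)·1700 + (-0.40)·850 = 10.00
  d_F = (-0.30)·1000 + (-0.40)·700 + (+0.60)·1700 + (+0.00)·850 = 440.00
  d_W = (-0.05)·1000 + (-0.20)·700 + (-0.35)·1700 + (+1.00)·850 = 65.00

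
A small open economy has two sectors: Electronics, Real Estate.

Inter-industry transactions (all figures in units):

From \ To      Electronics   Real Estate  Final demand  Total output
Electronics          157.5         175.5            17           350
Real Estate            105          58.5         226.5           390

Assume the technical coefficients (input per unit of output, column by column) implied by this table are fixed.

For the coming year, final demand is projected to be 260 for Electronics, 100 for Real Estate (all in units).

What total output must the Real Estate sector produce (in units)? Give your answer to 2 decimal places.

Technical coefficients a_ij = z_ij / X_j:
  a_EE = 157.5/350 = 0.45, a_RE = 105/350 = 0.30
  a_ER = 175.5/390 = 0.45, a_RR = 58.5/390 = 0.15
I − A =
  [   0.55    -0.45]
  [  -0.30     0.85]
det(I−A) = (0.55)(0.85) − (-0.45)(-0.30) = 0.3325
adj(I−A) = [[0.85, 0.45], [0.30, 0.55]]
(I − A)⁻¹ = adj(I−A) / det(I−A) ≈
  [   2.5564     1.3534]
  [   0.9023     1.6541]
x = (I − A)⁻¹ d = adj(I−A)·d / det(I−A), with det(I−A) = 0.3325:
  x_E = (0.85·260 + 0.45·100) / 0.3325 = 266.00 / 0.3325 = 800.00
  x_R = (0.30·260 + 0.55·100) / 0.3325 = 133.00 / 0.3325 = 400.00

x_R = 400.00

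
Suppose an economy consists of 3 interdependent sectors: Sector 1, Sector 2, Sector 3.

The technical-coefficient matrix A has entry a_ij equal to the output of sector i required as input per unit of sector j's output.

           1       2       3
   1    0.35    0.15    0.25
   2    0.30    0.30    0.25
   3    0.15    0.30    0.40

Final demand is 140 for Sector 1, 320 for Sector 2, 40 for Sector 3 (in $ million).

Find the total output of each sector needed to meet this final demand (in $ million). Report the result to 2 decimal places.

x_1 = 767.10, x_2 = 1069.12, x_3 = 793.00

I − A =
  [   0.65    -0.15    -0.25]
  [  -0.30     0.70    -0.25]
  [  -0.15    -0.30     0.60]
Cofactors of I−A, C_ij = (−1)^(i+j)·(minor ij) (rows/columns in the sector order above):
  C_11 = (0.70)(0.60) − (-0.25)(-0.30) = 0.3450
  C_12 = −[(-0.30)(0.60) − (-0.25)(-0.15)] = 0.2175
  C_13 = (-0.30)(-0.30) − (0.70)(-0.15) = 0.1950
  C_21 = −[(-0.15)(0.60) − (-0.25)(-0.30)] = 0.1650
  C_22 = (0.65)(0.60) − (-0.25)(-0.15) = 0.3525
  C_23 = −[(0.65)(-0.30) − (-0.15)(-0.15)] = 0.2175
  C_31 = (-0.15)(-0.25) − (-0.25)(0.70) = 0.2125
  C_32 = −[(0.65)(-0.25) − (-0.25)(-0.30)] = 0.2375
  C_33 = (0.65)(0.70) − (-0.15)(-0.30) = 0.4100
det(I−A) = Σ_j (I−A)_1j·C_1j = (0.65)(0.3450) + (-0.15)(0.2175) + (-0.25)(0.1950) = 0.142875
adj(I−A) = Cᵀ =
  [ 0.3450   0.1650   0.2125]
  [ 0.2175   0.3525   0.2375]
  [ 0.1950   0.2175   0.4100]
(I − A)⁻¹ = adj(I−A) / det(I−A) ≈
  [   2.4147     1.1549     1.4873]
  [   1.5223     2.4672     1.6623]
  [   1.3648     1.5223     2.8696]
x = (I − A)⁻¹ d = adj(I−A)·d / det(I−A), with det(I−A) = 0.142875:
  x_1 = (0.3450·140 + 0.1650·320 + 0.2125·40) / 0.142875 = 109.60 / 0.142875 ≈ 767.10
  x_2 = (0.2175·140 + 0.3525·320 + 0.2375·40) / 0.142875 = 152.75 / 0.142875 ≈ 1069.12
  x_3 = (0.1950·140 + 0.2175·320 + 0.4100·40) / 0.142875 = 113.30 / 0.142875 ≈ 793.00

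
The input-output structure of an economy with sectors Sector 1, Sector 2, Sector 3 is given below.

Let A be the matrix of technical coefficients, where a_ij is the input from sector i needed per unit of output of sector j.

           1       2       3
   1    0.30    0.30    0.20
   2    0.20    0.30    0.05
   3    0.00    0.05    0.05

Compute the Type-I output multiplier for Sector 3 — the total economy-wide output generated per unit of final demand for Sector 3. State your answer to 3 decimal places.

m_3 = 1.631

I − A =
  [   0.70    -0.30    -0.20]
  [  -0.20     0.70    -0.05]
  [   0.00    -0.05     0.95]
Cofactors of I−A, C_ij = (−1)^(i+j)·(minor ij) (rows/columns in the sector order above):
  C_11 = (0.70)(0.95) − (-0.05)(-0.05) = 0.6625
  C_12 = −[(-0.20)(0.95) − (-0.05)(0.00)] = 0.1900
  C_13 = (-0.20)(-0.05) − (0.70)(0.00) = 0.0100
  C_21 = −[(-0.30)(0.95) − (-0.20)(-0.05)] = 0.2950
  C_22 = (0.70)(0.95) − (-0.20)(0.00) = 0.6650
  C_23 = −[(0.70)(-0.05) − (-0.30)(0.00)] = 0.0350
  C_31 = (-0.30)(-0.05) − (-0.20)(0.70) = 0.1550
  C_32 = −[(0.70)(-0.05) − (-0.20)(-0.20)] = 0.0750
  C_33 = (0.70)(0.70) − (-0.30)(-0.20) = 0.4300
det(I−A) = Σ_j (I−A)_1j·C_1j = (0.70)(0.6625) + (-0.30)(0.1900) + (-0.20)(0.0100) = 0.40475
adj(I−A) = Cᵀ =
  [ 0.6625   0.2950   0.1550]
  [ 0.1900   0.6650   0.0750]
  [ 0.0100   0.0350   0.4300]
(I − A)⁻¹ = adj(I−A) / det(I−A) ≈
  [   1.6368     0.7288     0.3830]
  [   0.4694     1.6430     0.1853]
  [   0.0247     0.0865     1.0624]
The output multiplier for sector j is the column-j sum of the Leontief inverse (I − A)⁻¹ = adj(I−A) / det(I−A).
Column 3 of adj(I−A): (0.1550, 0.0750, 0.4300); det(I−A) = 0.40475.
m_3 = (0.1550 + 0.0750 + 0.4300) / 0.40475 = 0.66 / 0.40475 ≈ 1.631.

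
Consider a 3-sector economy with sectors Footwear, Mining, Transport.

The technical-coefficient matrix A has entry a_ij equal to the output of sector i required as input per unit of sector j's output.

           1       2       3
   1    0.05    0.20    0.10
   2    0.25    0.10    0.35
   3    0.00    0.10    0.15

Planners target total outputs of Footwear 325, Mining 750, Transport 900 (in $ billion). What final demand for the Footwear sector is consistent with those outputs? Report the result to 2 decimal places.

I − A =
  [   0.95    -0.20    -0.10]
  [  -0.25     0.90    -0.35]
  [   0.00    -0.10     0.85]
d = (I − A) x:
  d_1 = (+0.95)·325 + (-0.20)·750 + (-0.10)·900 = 68.75
  d_2 = (-0.25)·325 + (+0.90)·750 + (-0.35)·900 = 278.75
  d_3 = (+0.00)·325 + (-0.10)·750 + (+0.85)·900 = 690.00

d_1 = 68.75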